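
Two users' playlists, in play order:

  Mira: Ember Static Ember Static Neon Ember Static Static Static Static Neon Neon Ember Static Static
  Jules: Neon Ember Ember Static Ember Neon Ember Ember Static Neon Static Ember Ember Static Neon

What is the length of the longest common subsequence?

9

One common subsequence of length 9: Ember [1,3], then Static [2,4], then Ember [3,5], then Neon [5,6], then Ember [6,8], then Static [7,9], then Static [8,11], then Static [10,14], then Neon [12,15]. Since dp[15][15] = 9, nothing longer is possible.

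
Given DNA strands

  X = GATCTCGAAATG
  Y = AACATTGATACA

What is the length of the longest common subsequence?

Pick A (X #2, Y #4), then T (X #3, Y #5), then T (X #5, Y #6), then G (X #7, Y #7), then A (X #8, Y #8), then A (X #9, Y #10), then A (X #10, Y #12); all 7 bases appear in both, in order. Since dp[12][12] = 7, nothing longer is possible.

7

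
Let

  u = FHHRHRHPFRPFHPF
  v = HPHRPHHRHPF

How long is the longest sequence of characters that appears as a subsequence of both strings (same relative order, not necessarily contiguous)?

9

Match H at u[2]=v[1], then H at u[3]=v[3], then R at u[4]=v[4], then H at u[5]=v[6], then H at u[7]=v[7], then R at u[10]=v[8], then H at u[13]=v[9], then P at u[14]=v[10], then F at u[15]=v[11] — 9 characters in the same relative order in both. The LCS DP gives dp[15][11] = 9, so this is optimal.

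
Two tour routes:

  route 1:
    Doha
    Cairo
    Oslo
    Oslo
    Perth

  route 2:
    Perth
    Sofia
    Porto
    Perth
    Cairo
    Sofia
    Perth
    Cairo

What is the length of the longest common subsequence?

2

Match Cairo (route 1 #2, route 2 #5), Perth (route 1 #5, route 2 #7) — 2 stops in the same relative order in both. Since dp[5][8] = 2, nothing longer is possible.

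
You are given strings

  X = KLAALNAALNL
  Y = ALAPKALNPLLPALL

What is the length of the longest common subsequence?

Pick L (X #2, Y #2), then A (X #3, Y #3), then A (X #4, Y #6), then L (X #5, Y #7), then N (X #6, Y #8), then A (X #8, Y #13), then L (X #9, Y #14), then L (X #11, Y #15); all 8 characters appear in both, in order. dp[11][15] = 8 confirms this is the maximum.

8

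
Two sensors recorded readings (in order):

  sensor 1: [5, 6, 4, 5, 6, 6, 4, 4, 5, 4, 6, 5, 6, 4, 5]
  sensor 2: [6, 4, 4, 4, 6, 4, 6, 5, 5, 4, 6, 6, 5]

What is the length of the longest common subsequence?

Match 6 [2,1]; then 4 [3,4]; then 6 [5,5]; then 6 [6,7]; then 5 [9,9]; then 4 [10,10]; then 6 [11,11]; then 6 [13,12]; then 5 [15,13] — 9 values in the same relative order in both. dp[15][13] = 9 confirms this is the maximum.

9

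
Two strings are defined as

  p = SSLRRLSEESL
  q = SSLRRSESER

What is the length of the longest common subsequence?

Match S [1,1] → S [2,2] → L [3,3] → R [4,4] → R [5,5] → S [7,6] → E [8,7] → E [9,9] — 8 characters in the same relative order in both. The LCS DP gives dp[11][10] = 8, so this is optimal.

8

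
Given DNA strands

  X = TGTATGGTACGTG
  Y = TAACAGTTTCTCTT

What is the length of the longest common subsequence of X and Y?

One common subsequence of length 7: T at X[1]=Y[1]; then G at X[2]=Y[6]; then T at X[3]=Y[8]; then T at X[5]=Y[9]; then T at X[8]=Y[11]; then C at X[10]=Y[12]; then T at X[12]=Y[14]. Since dp[13][14] = 7, nothing longer is possible.

7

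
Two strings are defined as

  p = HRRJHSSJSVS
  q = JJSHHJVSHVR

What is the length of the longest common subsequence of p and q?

One common subsequence of length 5: H (p #1, q #4) → H (p #5, q #5) → J (p #8, q #6) → S (p #9, q #8) → V (p #10, q #10). dp[11][11] = 5 confirms this is the maximum.

5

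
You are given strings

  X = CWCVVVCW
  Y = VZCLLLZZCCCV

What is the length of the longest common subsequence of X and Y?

Taking C [1,10]; then C [3,11]; then V [6,12] gives a common subsequence of length 3. Since dp[8][12] = 3, nothing longer is possible.

3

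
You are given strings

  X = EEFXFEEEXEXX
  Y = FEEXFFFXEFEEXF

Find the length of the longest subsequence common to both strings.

Match E (X #1, Y #2), then E (X #2, Y #3), then F (X #3, Y #7), then X (X #4, Y #8), then F (X #5, Y #10), then E (X #7, Y #11), then E (X #8, Y #12), then X (X #9, Y #13) — 8 characters in the same relative order in both. dp[12][14] = 8 confirms this is the maximum.

8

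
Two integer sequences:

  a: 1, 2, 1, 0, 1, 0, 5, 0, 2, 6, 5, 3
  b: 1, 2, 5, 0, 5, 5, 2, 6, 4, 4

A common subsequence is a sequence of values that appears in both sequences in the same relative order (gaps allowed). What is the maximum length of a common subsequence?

Let dp[i][j] be the LCS length of the first i values of a and the first j values of b. dp[i][j] = dp[i-1][j-1]+1 when the i-th and j-th values match, else max(dp[i-1][j], dp[i][j-1]).
    ·  1  2  5  0  5  5  2  6  4  4
 ·  0  0  0  0  0  0  0  0  0  0  0
 1  0  1  1  1  1  1  1  1  1  1  1
 2  0  1  2  2  2  2  2  2  2  2  2
 1  0  1  2  2  2  2  2  2  2  2  2
 0  0  1  2  2  3  3  3  3  3  3  3
 1  0  1  2  2  3  3  3  3  3  3  3
 0  0  1  2  2  3  3  3  3  3  3  3
 5  0  1  2  3  3  4  4  4  4  4  4
 0  0  1  2  3  4  4  4  4  4  4  4
 2  0  1  2  3  4  4  4  5  5  5  5
 6  0  1  2  3  4  4  4  5  6  6  6
 5  0  1  2  3  4  5  5  5  6  6  6
 3  0  1  2  3  4  5  5  5  6  6  6
dp[12][10] = 6. One LCS (by backtracking along matches): 1, 2, 0, 5, 2, 6.

6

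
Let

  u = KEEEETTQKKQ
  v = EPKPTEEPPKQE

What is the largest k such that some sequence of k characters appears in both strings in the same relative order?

Pick K (u #1, v #3); then E (u #2, v #6); then E (u #3, v #7); then K (u #10, v #10); then Q (u #11, v #11); all 5 characters appear in both, in order. dp[11][12] = 5 confirms this is the maximum.

5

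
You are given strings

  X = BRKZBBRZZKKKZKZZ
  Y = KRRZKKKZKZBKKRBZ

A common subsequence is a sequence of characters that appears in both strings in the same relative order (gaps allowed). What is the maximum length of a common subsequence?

10

Pick R at X[2]=Y[2], R at X[7]=Y[3], Z at X[9]=Y[4], K at X[10]=Y[5], K at X[11]=Y[6], K at X[12]=Y[7], Z at X[13]=Y[8], K at X[14]=Y[9], Z at X[15]=Y[10], Z at X[16]=Y[16]; all 10 characters appear in both, in order. The LCS DP gives dp[16][16] = 10, so this is optimal.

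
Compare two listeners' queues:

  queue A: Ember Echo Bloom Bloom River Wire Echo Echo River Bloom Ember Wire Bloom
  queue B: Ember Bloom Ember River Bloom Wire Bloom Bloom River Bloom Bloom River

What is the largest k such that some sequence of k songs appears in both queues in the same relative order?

7

Pick Ember at queue A[1]=queue B[1], then Bloom at queue A[3]=queue B[2], then Bloom at queue A[4]=queue B[5], then Wire at queue A[6]=queue B[6], then River at queue A[9]=queue B[9], then Bloom at queue A[10]=queue B[10], then Bloom at queue A[13]=queue B[11]; all 7 songs appear in both, in order, and the DP table's final entry dp[13][12] is also 7, so no common subsequence is longer.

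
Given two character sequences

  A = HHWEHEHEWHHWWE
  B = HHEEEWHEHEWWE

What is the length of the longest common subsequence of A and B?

11

Pick H [1,1], then H [2,2], then E [4,3], then E [6,4], then E [8,5], then W [9,6], then H [10,7], then H [11,9], then W [12,11], then W [13,12], then E [14,13]; all 11 characters appear in both, in order, and the DP table's final entry dp[14][13] is also 11, so no common subsequence is longer.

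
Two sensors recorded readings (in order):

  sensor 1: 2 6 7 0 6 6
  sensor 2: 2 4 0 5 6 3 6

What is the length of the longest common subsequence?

4

Let dp[i][j] be the LCS length of the first i values of sensor 1 and the first j values of sensor 2. dp[i][j] = dp[i-1][j-1]+1 when the i-th and j-th values match, else max(dp[i-1][j], dp[i][j-1]).
    ·  2  4  0  5  6  3  6
 ·  0  0  0  0  0  0  0  0
 2  0  1  1  1  1  1  1  1
 6  0  1  1  1  1  2  2  2
 7  0  1  1  1  1  2  2  2
 0  0  1  1  2  2  2  2  2
 6  0  1  1  2  2  3  3  3
 6  0  1  1  2  2  3  3  4
dp[6][7] = 4. One LCS (by backtracking along matches): 2, 0, 6, 6.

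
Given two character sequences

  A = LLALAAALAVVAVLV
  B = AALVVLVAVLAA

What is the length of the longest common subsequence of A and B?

Pick A [6,1], then A [7,2], then L [8,3], then V [10,5], then V [11,7], then A [12,8], then V [13,9], then L [14,10]; all 8 characters appear in both, in order. Since dp[15][12] = 8, nothing longer is possible.

8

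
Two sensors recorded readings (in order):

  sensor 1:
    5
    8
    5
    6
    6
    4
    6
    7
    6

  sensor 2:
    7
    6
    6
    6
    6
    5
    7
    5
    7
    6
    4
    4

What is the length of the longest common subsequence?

Taking 6 at sensor 1[4]=sensor 2[3], then 6 at sensor 1[5]=sensor 2[4], then 6 at sensor 1[7]=sensor 2[5], then 7 at sensor 1[8]=sensor 2[9], then 6 at sensor 1[9]=sensor 2[10] gives a common subsequence of length 5. dp[9][12] = 5 confirms this is the maximum.

5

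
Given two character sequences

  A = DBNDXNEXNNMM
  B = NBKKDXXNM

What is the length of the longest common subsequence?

6

Let dp[i][j] be the LCS length of the first i characters of A and the first j characters of B. dp[i][j] = dp[i-1][j-1]+1 when the i-th and j-th characters match, else max(dp[i-1][j], dp[i][j-1]).
    ·  N  B  K  K  D  X  X  N  M
 ·  0  0  0  0  0  0  0  0  0  0
 D  0  0  0  0  0  1  1  1  1  1
 B  0  0  1  1  1  1  1  1  1  1
 N  0  1  1  1  1  1  1  1  2  2
 D  0  1  1  1  1  2  2  2  2  2
 X  0  1  1  1  1  2  3  3  3  3
 N  0  1  1  1  1  2  3  3  4  4
 E  0  1  1  1  1  2  3  3  4  4
 X  0  1  1  1  1  2  3  4  4  4
 N  0  1  1  1  1  2  3  4  5  5
 N  0  1  1  1  1  2  3  4  5  5
 M  0  1  1  1  1  2  3  4  5  6
 M  0  1  1  1  1  2  3  4  5  6
dp[12][9] = 6. One LCS (by backtracking along matches): BDXXNM.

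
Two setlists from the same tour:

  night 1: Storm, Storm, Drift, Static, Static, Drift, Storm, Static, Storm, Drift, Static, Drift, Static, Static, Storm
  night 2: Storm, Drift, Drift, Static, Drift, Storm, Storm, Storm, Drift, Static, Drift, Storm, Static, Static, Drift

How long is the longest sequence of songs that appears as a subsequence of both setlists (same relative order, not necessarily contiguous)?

11

One common subsequence of length 11: Storm [1,1] → Drift [3,3] → Static [5,4] → Drift [6,5] → Storm [7,7] → Storm [9,8] → Drift [10,9] → Static [11,10] → Drift [12,11] → Static [13,13] → Static [14,14], and the DP table's final entry dp[15][15] is also 11, so no common subsequence is longer.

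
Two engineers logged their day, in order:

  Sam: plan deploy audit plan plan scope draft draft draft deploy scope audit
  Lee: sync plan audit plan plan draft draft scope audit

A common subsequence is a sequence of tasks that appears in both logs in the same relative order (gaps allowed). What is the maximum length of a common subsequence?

Match plan at Sam[1]=Lee[2], then audit at Sam[3]=Lee[3], then plan at Sam[4]=Lee[4], then plan at Sam[5]=Lee[5], then draft at Sam[8]=Lee[6], then draft at Sam[9]=Lee[7], then scope at Sam[11]=Lee[8], then audit at Sam[12]=Lee[9] — 8 tasks in the same relative order in both. Since dp[12][9] = 8, nothing longer is possible.

8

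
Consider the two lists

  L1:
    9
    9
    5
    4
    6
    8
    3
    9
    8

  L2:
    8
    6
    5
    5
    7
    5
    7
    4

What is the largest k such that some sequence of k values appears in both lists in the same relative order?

2

Let dp[i][j] be the LCS length of the first i values of L1 and the first j values of L2. dp[i][j] = dp[i-1][j-1]+1 when the i-th and j-th values match, else max(dp[i-1][j], dp[i][j-1]).
    ·  8  6  5  5  7  5  7  4
 ·  0  0  0  0  0  0  0  0  0
 9  0  0  0  0  0  0  0  0  0
 9  0  0  0  0  0  0  0  0  0
 5  0  0  0  1  1  1  1  1  1
 4  0  0  0  1  1  1  1  1  2
 6  0  0  1  1  1  1  1  1  2
 8  0  1  1  1  1  1  1  1  2
 3  0  1  1  1  1  1  1  1  2
 9  0  1  1  1  1  1  1  1  2
 8  0  1  1  1  1  1  1  1  2
dp[9][8] = 2. One LCS (by backtracking along matches): 5, 4.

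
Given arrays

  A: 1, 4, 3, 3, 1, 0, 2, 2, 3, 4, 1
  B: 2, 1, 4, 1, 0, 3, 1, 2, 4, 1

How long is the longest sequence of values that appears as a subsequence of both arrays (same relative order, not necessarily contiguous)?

7

Taking 1 (A #1, B #2), 4 (A #2, B #3), 3 (A #4, B #6), 1 (A #5, B #7), 2 (A #8, B #8), 4 (A #10, B #9), 1 (A #11, B #10) gives a common subsequence of length 7. dp[11][10] = 7 confirms this is the maximum.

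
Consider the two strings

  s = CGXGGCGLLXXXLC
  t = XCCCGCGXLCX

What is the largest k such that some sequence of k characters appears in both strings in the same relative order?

7

One common subsequence of length 7: C at s[1]=t[4] → G at s[5]=t[5] → C at s[6]=t[6] → G at s[7]=t[7] → X at s[12]=t[8] → L at s[13]=t[9] → C at s[14]=t[10]. Since dp[14][11] = 7, nothing longer is possible.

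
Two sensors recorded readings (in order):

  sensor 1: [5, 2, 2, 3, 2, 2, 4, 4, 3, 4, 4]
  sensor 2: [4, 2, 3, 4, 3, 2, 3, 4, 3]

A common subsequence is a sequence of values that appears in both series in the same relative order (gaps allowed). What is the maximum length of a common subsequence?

5

Let dp[i][j] be the LCS length of the first i values of sensor 1 and the first j values of sensor 2. dp[i][j] = dp[i-1][j-1]+1 when the i-th and j-th values match, else max(dp[i-1][j], dp[i][j-1]).
    ·  4  2  3  4  3  2  3  4  3
 ·  0  0  0  0  0  0  0  0  0  0
 5  0  0  0  0  0  0  0  0  0  0
 2  0  0  1  1  1  1  1  1  1  1
 2  0  0  1  1  1  1  2  2  2  2
 3  0  0  1  2  2  2  2  3  3  3
 2  0  0  1  2  2  2  3  3  3  3
 2  0  0  1  2  2  2  3  3  3  3
 4  0  1  1  2  3  3  3  3  4  4
 4  0  1  1  2  3  3  3  3  4  4
 3  0  1  1  2  3  4  4  4  4  5
 4  0  1  1  2  3  4  4  4  5  5
 4  0  1  1  2  3  4  4  4  5  5
dp[11][9] = 5. One LCS (by backtracking along matches): 2, 2, 3, 4, 3.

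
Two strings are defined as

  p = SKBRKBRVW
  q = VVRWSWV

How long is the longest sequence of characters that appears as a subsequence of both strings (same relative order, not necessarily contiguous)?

2

Taking S [1,5]; then V [8,7] gives a common subsequence of length 2, and the DP table's final entry dp[9][7] is also 2, so no common subsequence is longer.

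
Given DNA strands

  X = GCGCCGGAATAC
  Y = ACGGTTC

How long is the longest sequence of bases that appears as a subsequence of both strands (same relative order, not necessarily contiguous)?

5

Taking C at X[2]=Y[2], then G at X[3]=Y[3], then G at X[6]=Y[4], then T at X[10]=Y[6], then C at X[12]=Y[7] gives a common subsequence of length 5. dp[12][7] = 5 confirms this is the maximum.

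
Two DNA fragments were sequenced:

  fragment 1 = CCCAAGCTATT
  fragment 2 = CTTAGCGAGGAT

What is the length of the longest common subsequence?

Let dp[i][j] be the LCS length of the first i bases of fragment 1 and the first j bases of fragment 2. dp[i][j] = dp[i-1][j-1]+1 when the i-th and j-th bases match, else max(dp[i-1][j], dp[i][j-1]).
    ·  C  T  T  A  G  C  G  A  G  G  A  T
 ·  0  0  0  0  0  0  0  0  0  0  0  0  0
 C  0  1  1  1  1  1  1  1  1  1  1  1  1
 C  0  1  1  1  1  1  2  2  2  2  2  2  2
 C  0  1  1  1  1  1  2  2  2  2  2  2  2
 A  0  1  1  1  2  2  2  2  3  3  3  3  3
 A  0  1  1  1  2  2  2  2  3  3  3  4  4
 G  0  1  1  1  2  3  3  3  3  4  4  4  4
 C  0  1  1  1  2  3  4  4  4  4  4  4  4
 T  0  1  2  2  2  3  4  4  4  4  4  4  5
 A  0  1  2  2  3  3  4  4  5  5  5  5  5
 T  0  1  2  3  3  3  4  4  5  5  5  5  6
 T  0  1  2  3  3  3  4  4  5  5  5  5  6
dp[11][12] = 6. One LCS (by backtracking along matches): CCAGAT.

6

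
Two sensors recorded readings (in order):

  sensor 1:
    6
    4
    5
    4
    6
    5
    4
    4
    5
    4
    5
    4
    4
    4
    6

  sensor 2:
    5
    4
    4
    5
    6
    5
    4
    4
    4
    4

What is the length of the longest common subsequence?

Let dp[i][j] be the LCS length of the first i values of sensor 1 and the first j values of sensor 2. dp[i][j] = dp[i-1][j-1]+1 when the i-th and j-th values match, else max(dp[i-1][j], dp[i][j-1]).
    ·  5  4  4  5  6  5  4  4  4  4
 ·  0  0  0  0  0  0  0  0  0  0  0
 6  0  0  0  0  0  1  1  1  1  1  1
 4  0  0  1  1  1  1  1  2  2  2  2
 5  0  1  1  1  2  2  2  2  2  2  2
 4  0  1  2  2  2  2  2  3  3  3  3
 6  0  1  2  2  2  3  3  3  3  3  3
 5  0  1  2  2  3  3  4  4  4  4  4
 4  0  1  2  3  3  3  4  5  5  5  5
 4  0  1  2  3  3  3  4  5  6  6  6
 5  0  1  2  3  4  4  4  5  6  6  6
 4  0  1  2  3  4  4  4  5  6  7  7
 5  0  1  2  3  4  4  5  5  6  7  7
 4  0  1  2  3  4  4  5  6  6  7  8
 4  0  1  2  3  4  4  5  6  7  7  8
 4  0  1  2  3  4  4  5  6  7  8  8
 6  0  1  2  3  4  5  5  6  7  8  8
dp[15][10] = 8. One LCS (by backtracking along matches): 4, 5, 6, 5, 4, 4, 4, 4.

8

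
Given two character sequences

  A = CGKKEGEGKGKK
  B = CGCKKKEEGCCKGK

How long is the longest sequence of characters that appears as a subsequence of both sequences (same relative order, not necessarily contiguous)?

10

Pick C [1,1] → G [2,2] → K [3,5] → K [4,6] → E [5,7] → E [7,8] → G [8,9] → K [9,12] → G [10,13] → K [12,14]; all 10 characters appear in both, in order. Since dp[12][14] = 10, nothing longer is possible.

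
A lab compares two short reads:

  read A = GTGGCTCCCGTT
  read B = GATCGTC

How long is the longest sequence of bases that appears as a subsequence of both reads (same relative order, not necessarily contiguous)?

Match G (read A #1, read B #1), T (read A #2, read B #3), G (read A #4, read B #5), T (read A #6, read B #6), C (read A #9, read B #7) — 5 bases in the same relative order in both. Since dp[12][7] = 5, nothing longer is possible.

5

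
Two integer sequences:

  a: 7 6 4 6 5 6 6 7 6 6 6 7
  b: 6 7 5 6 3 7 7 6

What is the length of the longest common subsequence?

5

One common subsequence of length 5: 7 (a #1, b #2) → 5 (a #5, b #3) → 6 (a #6, b #4) → 7 (a #8, b #7) → 6 (a #11, b #8), and the DP table's final entry dp[12][8] is also 5, so no common subsequence is longer.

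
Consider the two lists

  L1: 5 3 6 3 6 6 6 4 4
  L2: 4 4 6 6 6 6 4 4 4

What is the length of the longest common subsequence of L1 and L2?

One common subsequence of length 6: 6 [3,3]; then 6 [5,4]; then 6 [6,5]; then 6 [7,6]; then 4 [8,8]; then 4 [9,9]. Since dp[9][9] = 6, nothing longer is possible.

6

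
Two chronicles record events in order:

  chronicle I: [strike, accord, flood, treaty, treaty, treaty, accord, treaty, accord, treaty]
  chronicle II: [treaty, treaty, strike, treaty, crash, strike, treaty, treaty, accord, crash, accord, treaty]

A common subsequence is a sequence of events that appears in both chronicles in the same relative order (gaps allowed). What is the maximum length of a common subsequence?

7

Taking strike [1,3]; then treaty [4,4]; then treaty [5,7]; then treaty [6,8]; then accord [7,9]; then accord [9,11]; then treaty [10,12] gives a common subsequence of length 7. Since dp[10][12] = 7, nothing longer is possible.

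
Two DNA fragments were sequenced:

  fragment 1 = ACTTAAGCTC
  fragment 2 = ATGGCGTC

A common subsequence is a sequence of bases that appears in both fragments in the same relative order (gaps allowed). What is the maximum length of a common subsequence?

Match A at fragment 1[1]=fragment 2[1], T at fragment 1[3]=fragment 2[2], G at fragment 1[7]=fragment 2[4], C at fragment 1[8]=fragment 2[5], T at fragment 1[9]=fragment 2[7], C at fragment 1[10]=fragment 2[8] — 6 bases in the same relative order in both. Since dp[10][8] = 6, nothing longer is possible.

6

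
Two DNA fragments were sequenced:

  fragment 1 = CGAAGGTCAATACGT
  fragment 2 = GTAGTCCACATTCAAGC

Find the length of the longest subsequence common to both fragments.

Match G at fragment 1[2]=fragment 2[1], A at fragment 1[4]=fragment 2[3], G at fragment 1[6]=fragment 2[4], T at fragment 1[7]=fragment 2[5], C at fragment 1[8]=fragment 2[7], A at fragment 1[9]=fragment 2[8], A at fragment 1[10]=fragment 2[10], T at fragment 1[11]=fragment 2[12], A at fragment 1[12]=fragment 2[15], C at fragment 1[13]=fragment 2[17] — 10 bases in the same relative order in both. Since dp[15][17] = 10, nothing longer is possible.

10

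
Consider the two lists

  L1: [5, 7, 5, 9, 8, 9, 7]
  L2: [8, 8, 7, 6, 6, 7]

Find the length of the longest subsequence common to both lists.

2

Pick 7 (L1 #2, L2 #3), then 7 (L1 #7, L2 #6); all 2 values appear in both, in order. Since dp[7][6] = 2, nothing longer is possible.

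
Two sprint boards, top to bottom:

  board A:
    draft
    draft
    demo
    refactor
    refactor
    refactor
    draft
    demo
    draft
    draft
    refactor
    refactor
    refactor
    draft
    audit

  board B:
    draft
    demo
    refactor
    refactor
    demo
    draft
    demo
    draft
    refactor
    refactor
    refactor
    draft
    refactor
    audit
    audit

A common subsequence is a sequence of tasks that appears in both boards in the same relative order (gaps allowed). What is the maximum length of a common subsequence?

12

Match draft (board A #2, board B #1), demo (board A #3, board B #2), refactor (board A #4, board B #3), refactor (board A #5, board B #4), draft (board A #7, board B #6), demo (board A #8, board B #7), draft (board A #10, board B #8), refactor (board A #11, board B #9), refactor (board A #12, board B #10), refactor (board A #13, board B #11), draft (board A #14, board B #12), audit (board A #15, board B #15) — 12 tasks in the same relative order in both. Since dp[15][15] = 12, nothing longer is possible.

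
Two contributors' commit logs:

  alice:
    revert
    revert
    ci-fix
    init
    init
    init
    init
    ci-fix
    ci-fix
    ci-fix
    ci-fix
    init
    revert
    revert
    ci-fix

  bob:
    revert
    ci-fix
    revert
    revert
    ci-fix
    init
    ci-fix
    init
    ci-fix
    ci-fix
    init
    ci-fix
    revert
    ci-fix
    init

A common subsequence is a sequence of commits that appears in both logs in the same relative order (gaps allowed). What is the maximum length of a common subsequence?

Taking revert (alice #1, bob #3); then revert (alice #2, bob #4); then ci-fix (alice #3, bob #5); then init (alice #4, bob #6); then init (alice #7, bob #8); then ci-fix (alice #8, bob #9); then ci-fix (alice #9, bob #10); then ci-fix (alice #10, bob #12); then ci-fix (alice #11, bob #14); then init (alice #12, bob #15) gives a common subsequence of length 10. dp[15][15] = 10 confirms this is the maximum.

10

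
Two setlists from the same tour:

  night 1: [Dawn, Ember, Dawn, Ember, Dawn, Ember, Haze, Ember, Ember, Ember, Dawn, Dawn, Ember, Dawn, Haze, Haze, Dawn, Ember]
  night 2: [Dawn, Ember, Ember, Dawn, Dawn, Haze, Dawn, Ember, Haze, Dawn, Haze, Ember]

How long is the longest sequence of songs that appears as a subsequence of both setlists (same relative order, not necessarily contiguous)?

10

Match Dawn at night 1[1]=night 2[1], then Ember at night 1[2]=night 2[3], then Dawn at night 1[3]=night 2[4], then Dawn at night 1[5]=night 2[5], then Haze at night 1[7]=night 2[6], then Dawn at night 1[12]=night 2[7], then Ember at night 1[13]=night 2[8], then Dawn at night 1[14]=night 2[10], then Haze at night 1[16]=night 2[11], then Ember at night 1[18]=night 2[12] — 10 songs in the same relative order in both. dp[18][12] = 10 confirms this is the maximum.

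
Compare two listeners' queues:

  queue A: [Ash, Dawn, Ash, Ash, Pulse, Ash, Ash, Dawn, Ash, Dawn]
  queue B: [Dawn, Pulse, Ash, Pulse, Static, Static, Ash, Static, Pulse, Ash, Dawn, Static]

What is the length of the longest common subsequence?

6

Match Dawn [2,1]; then Ash [3,3]; then Ash [4,7]; then Pulse [5,9]; then Ash [7,10]; then Dawn [8,11] — 6 songs in the same relative order in both. The LCS DP gives dp[10][12] = 6, so this is optimal.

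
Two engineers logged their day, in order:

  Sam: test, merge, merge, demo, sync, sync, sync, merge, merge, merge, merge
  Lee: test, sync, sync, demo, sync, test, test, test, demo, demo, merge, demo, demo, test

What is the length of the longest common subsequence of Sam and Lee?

Pick test (Sam #1, Lee #1), then sync (Sam #5, Lee #2), then sync (Sam #6, Lee #3), then sync (Sam #7, Lee #5), then merge (Sam #8, Lee #11); all 5 tasks appear in both, in order, and the DP table's final entry dp[11][14] is also 5, so no common subsequence is longer.

5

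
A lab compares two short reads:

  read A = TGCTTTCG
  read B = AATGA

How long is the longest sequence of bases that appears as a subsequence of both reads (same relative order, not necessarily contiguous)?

2

Let dp[i][j] be the LCS length of the first i bases of read A and the first j bases of read B. dp[i][j] = dp[i-1][j-1]+1 when the i-th and j-th bases match, else max(dp[i-1][j], dp[i][j-1]).
    ·  A  A  T  G  A
 ·  0  0  0  0  0  0
 T  0  0  0  1  1  1
 G  0  0  0  1  2  2
 C  0  0  0  1  2  2
 T  0  0  0  1  2  2
 T  0  0  0  1  2  2
 T  0  0  0  1  2  2
 C  0  0  0  1  2  2
 G  0  0  0  1  2  2
dp[8][5] = 2. One LCS (by backtracking along matches): TG.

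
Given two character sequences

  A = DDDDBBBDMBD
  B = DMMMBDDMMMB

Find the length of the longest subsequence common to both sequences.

Let dp[i][j] be the LCS length of the first i characters of A and the first j characters of B. dp[i][j] = dp[i-1][j-1]+1 when the i-th and j-th characters match, else max(dp[i-1][j], dp[i][j-1]).
    ·  D  M  M  M  B  D  D  M  M  M  B
 ·  0  0  0  0  0  0  0  0  0  0  0  0
 D  0  1  1  1  1  1  1  1  1  1  1  1
 D  0  1  1  1  1  1  2  2  2  2  2  2
 D  0  1  1  1  1  1  2  3  3  3  3  3
 D  0  1  1  1  1  1  2  3  3  3  3  3
 B  0  1  1  1  1  2  2  3  3  3  3  4
 B  0  1  1  1  1  2  2  3  3  3  3  4
 B  0  1  1  1  1  2  2  3  3  3  3  4
 D  0  1  1  1  1  2  3  3  3  3  3  4
 M  0  1  2  2  2  2  3  3  4  4  4  4
 B  0  1  2  2  2  3  3  3  4  4  4  5
 D  0  1  2  2  2  3  4  4  4  4  4  5
dp[11][11] = 5. One LCS (by backtracking along matches): DDDMB.

5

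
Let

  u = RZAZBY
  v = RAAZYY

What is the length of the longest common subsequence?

Let dp[i][j] be the LCS length of the first i characters of u and the first j characters of v. dp[i][j] = dp[i-1][j-1]+1 when the i-th and j-th characters match, else max(dp[i-1][j], dp[i][j-1]).
    ·  R  A  A  Z  Y  Y
 ·  0  0  0  0  0  0  0
 R  0  1  1  1  1  1  1
 Z  0  1  1  1  2  2  2
 A  0  1  2  2  2  2  2
 Z  0  1  2  2  3  3  3
 B  0  1  2  2  3  3  3
 Y  0  1  2  2  3  4  4
dp[6][6] = 4. One LCS (by backtracking along matches): RAZY.

4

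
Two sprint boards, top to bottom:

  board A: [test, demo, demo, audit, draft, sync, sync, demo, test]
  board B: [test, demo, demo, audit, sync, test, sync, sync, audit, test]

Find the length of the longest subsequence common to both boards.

Taking test (board A #1, board B #1), then demo (board A #2, board B #2), then demo (board A #3, board B #3), then audit (board A #4, board B #4), then sync (board A #6, board B #7), then sync (board A #7, board B #8), then test (board A #9, board B #10) gives a common subsequence of length 7. Since dp[9][10] = 7, nothing longer is possible.

7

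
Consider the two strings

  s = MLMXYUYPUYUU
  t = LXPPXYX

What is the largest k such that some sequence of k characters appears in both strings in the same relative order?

Let dp[i][j] be the LCS length of the first i characters of s and the first j characters of t. dp[i][j] = dp[i-1][j-1]+1 when the i-th and j-th characters match, else max(dp[i-1][j], dp[i][j-1]).
    ·  L  X  P  P  X  Y  X
 ·  0  0  0  0  0  0  0  0
 M  0  0  0  0  0  0  0  0
 L  0  1  1  1  1  1  1  1
 M  0  1  1  1  1  1  1  1
 X  0  1  2  2  2  2  2  2
 Y  0  1  2  2  2  2  3  3
 U  0  1  2  2  2  2  3  3
 Y  0  1  2  2  2  2  3  3
 P  0  1  2  3  3  3  3  3
 U  0  1  2  3  3  3  3  3
 Y  0  1  2  3  3  3  4  4
 U  0  1  2  3  3  3  4  4
 U  0  1  2  3  3  3  4  4
dp[12][7] = 4. One LCS (by backtracking along matches): LXPY.

4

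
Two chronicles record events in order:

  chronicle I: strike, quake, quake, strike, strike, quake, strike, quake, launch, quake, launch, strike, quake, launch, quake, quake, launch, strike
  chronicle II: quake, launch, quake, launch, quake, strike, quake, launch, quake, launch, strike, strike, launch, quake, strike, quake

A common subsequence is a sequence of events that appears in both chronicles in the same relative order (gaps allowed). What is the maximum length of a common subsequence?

12

Match quake [2,1], then quake [3,3], then quake [6,5], then strike [7,6], then quake [8,7], then launch [9,8], then quake [10,9], then launch [11,10], then strike [12,12], then launch [14,13], then quake [15,14], then quake [16,16] — 12 events in the same relative order in both. Since dp[18][16] = 12, nothing longer is possible.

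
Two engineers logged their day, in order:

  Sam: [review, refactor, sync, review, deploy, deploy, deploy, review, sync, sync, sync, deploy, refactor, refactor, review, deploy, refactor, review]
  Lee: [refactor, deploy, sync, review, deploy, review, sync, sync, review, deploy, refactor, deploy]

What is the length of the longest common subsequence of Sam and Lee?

10

One common subsequence of length 10: refactor (Sam #2, Lee #1), then sync (Sam #3, Lee #3), then review (Sam #4, Lee #4), then deploy (Sam #7, Lee #5), then review (Sam #8, Lee #6), then sync (Sam #9, Lee #7), then sync (Sam #10, Lee #8), then deploy (Sam #12, Lee #10), then refactor (Sam #14, Lee #11), then deploy (Sam #16, Lee #12). dp[18][12] = 10 confirms this is the maximum.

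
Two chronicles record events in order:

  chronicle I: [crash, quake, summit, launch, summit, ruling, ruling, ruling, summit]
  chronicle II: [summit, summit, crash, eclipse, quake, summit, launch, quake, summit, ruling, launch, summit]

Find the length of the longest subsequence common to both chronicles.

7

Match crash (chronicle I #1, chronicle II #3), then quake (chronicle I #2, chronicle II #5), then summit (chronicle I #3, chronicle II #6), then launch (chronicle I #4, chronicle II #7), then summit (chronicle I #5, chronicle II #9), then ruling (chronicle I #6, chronicle II #10), then summit (chronicle I #9, chronicle II #12) — 7 events in the same relative order in both. Since dp[9][12] = 7, nothing longer is possible.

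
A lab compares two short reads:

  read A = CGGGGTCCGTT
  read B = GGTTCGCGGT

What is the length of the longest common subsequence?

7

Match G at read A[2]=read B[1]; then G at read A[3]=read B[2]; then T at read A[6]=read B[4]; then C at read A[7]=read B[5]; then C at read A[8]=read B[7]; then G at read A[9]=read B[9]; then T at read A[11]=read B[10] — 7 bases in the same relative order in both. The LCS DP gives dp[11][10] = 7, so this is optimal.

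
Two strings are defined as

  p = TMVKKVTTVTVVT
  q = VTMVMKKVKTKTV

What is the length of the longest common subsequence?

Taking T (p #1, q #2), M (p #2, q #3), V (p #3, q #4), K (p #4, q #6), K (p #5, q #7), V (p #6, q #8), T (p #7, q #10), T (p #10, q #12), V (p #12, q #13) gives a common subsequence of length 9, and the DP table's final entry dp[13][13] is also 9, so no common subsequence is longer.

9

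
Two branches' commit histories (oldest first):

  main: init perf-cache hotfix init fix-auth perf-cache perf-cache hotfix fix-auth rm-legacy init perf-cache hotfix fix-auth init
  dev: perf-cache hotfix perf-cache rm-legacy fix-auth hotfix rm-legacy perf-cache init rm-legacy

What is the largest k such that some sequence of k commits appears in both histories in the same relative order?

7

One common subsequence of length 7: perf-cache (main #2, dev #1), then hotfix (main #3, dev #2), then fix-auth (main #5, dev #5), then hotfix (main #8, dev #6), then rm-legacy (main #10, dev #7), then perf-cache (main #12, dev #8), then init (main #15, dev #9), and the DP table's final entry dp[15][10] is also 7, so no common subsequence is longer.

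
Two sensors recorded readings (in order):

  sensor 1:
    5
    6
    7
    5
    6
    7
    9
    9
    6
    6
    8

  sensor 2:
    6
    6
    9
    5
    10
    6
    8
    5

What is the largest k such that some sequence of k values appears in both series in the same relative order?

Let dp[i][j] be the LCS length of the first i values of sensor 1 and the first j values of sensor 2. dp[i][j] = dp[i-1][j-1]+1 when the i-th and j-th values match, else max(dp[i-1][j], dp[i][j-1]).
    ·  6  6  9  5 10  6  8  5
 ·  0  0  0  0  0  0  0  0  0
 5  0  0  0  0  1  1  1  1  1
 6  0  1  1  1  1  1  2  2  2
 7  0  1  1  1  1  1  2  2  2
 5  0  1  1  1  2  2  2  2  3
 6  0  1  2  2  2  2  3  3  3
 7  0  1  2  2  2  2  3  3  3
 9  0  1  2  3  3  3  3  3  3
 9  0  1  2  3  3  3  3  3  3
 6  0  1  2  3  3  3  4  4  4
 6  0  1  2  3  3  3  4  4  4
 8  0  1  2  3  3  3  4  5  5
dp[11][8] = 5. One LCS (by backtracking along matches): 6, 6, 9, 6, 8.

5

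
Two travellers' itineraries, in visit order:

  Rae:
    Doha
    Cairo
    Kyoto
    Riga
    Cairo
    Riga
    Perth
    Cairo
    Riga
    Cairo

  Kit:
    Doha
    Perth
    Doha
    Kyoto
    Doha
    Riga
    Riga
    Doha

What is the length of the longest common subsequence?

Taking Doha at Rae[1]=Kit[3], Kyoto at Rae[3]=Kit[4], Riga at Rae[4]=Kit[6], Riga at Rae[6]=Kit[7] gives a common subsequence of length 4. Since dp[10][8] = 4, nothing longer is possible.

4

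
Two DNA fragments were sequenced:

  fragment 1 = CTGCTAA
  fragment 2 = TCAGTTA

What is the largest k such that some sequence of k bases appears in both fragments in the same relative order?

Pick C at fragment 1[1]=fragment 2[2] → T at fragment 1[2]=fragment 2[5] → T at fragment 1[5]=fragment 2[6] → A at fragment 1[7]=fragment 2[7]; all 4 bases appear in both, in order, and the DP table's final entry dp[7][7] is also 4, so no common subsequence is longer.

4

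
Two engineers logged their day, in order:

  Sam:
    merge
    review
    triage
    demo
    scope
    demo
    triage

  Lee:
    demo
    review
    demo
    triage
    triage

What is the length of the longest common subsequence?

3

Match review (Sam #2, Lee #2); then triage (Sam #3, Lee #4); then triage (Sam #7, Lee #5) — 3 tasks in the same relative order in both. The LCS DP gives dp[7][5] = 3, so this is optimal.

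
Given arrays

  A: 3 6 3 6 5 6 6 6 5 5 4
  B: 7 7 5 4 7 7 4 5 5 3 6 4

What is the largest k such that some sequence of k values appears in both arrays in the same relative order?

4

Let dp[i][j] be the LCS length of the first i values of A and the first j values of B. dp[i][j] = dp[i-1][j-1]+1 when the i-th and j-th values match, else max(dp[i-1][j], dp[i][j-1]).
    ·  7  7  5  4  7  7  4  5  5  3  6  4
 ·  0  0  0  0  0  0  0  0  0  0  0  0  0
 3  0  0  0  0  0  0  0  0  0  0  1  1  1
 6  0  0  0  0  0  0  0  0  0  0  1  2  2
 3  0  0  0  0  0  0  0  0  0  0  1  2  2
 6  0  0  0  0  0  0  0  0  0  0  1  2  2
 5  0  0  0  1  1  1  1  1  1  1  1  2  2
 6  0  0  0  1  1  1  1  1  1  1  1  2  2
 6  0  0  0  1  1  1  1  1  1  1  1  2  2
 6  0  0  0  1  1  1  1  1  1  1  1  2  2
 5  0  0  0  1  1  1  1  1  2  2  2  2  2
 5  0  0  0  1  1  1  1  1  2  3  3  3  3
 4  0  0  0  1  2  2  2  2  2  3  3  3  4
dp[11][12] = 4. One LCS (by backtracking along matches): 5, 5, 5, 4.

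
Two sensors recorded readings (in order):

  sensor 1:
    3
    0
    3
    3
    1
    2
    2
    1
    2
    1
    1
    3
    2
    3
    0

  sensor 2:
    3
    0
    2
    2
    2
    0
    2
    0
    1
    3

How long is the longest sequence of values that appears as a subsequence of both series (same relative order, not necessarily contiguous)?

Pick 3 (sensor 1 #1, sensor 2 #1), then 0 (sensor 1 #2, sensor 2 #2), then 2 (sensor 1 #6, sensor 2 #4), then 2 (sensor 1 #7, sensor 2 #5), then 2 (sensor 1 #9, sensor 2 #7), then 1 (sensor 1 #11, sensor 2 #9), then 3 (sensor 1 #14, sensor 2 #10); all 7 values appear in both, in order. dp[15][10] = 7 confirms this is the maximum.

7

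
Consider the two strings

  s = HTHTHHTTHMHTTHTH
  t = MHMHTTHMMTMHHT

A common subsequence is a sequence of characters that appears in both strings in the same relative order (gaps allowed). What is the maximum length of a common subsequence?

Taking H [1,4] → T [2,5] → T [4,6] → H [5,7] → T [8,10] → M [10,11] → H [11,12] → H [14,13] → T [15,14] gives a common subsequence of length 9. Since dp[16][14] = 9, nothing longer is possible.

9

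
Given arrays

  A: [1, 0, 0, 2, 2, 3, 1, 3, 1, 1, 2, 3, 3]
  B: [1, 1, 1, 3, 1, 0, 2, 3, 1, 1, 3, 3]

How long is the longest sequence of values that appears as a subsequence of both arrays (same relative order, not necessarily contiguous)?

8

Taking 1 [1,5], 0 [3,6], 2 [5,7], 3 [8,8], 1 [9,9], 1 [10,10], 3 [12,11], 3 [13,12] gives a common subsequence of length 8. Since dp[13][12] = 8, nothing longer is possible.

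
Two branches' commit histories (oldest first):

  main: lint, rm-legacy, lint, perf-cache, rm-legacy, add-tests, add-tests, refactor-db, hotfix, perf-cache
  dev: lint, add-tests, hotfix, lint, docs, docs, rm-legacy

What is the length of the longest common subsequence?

Match lint at main[1]=dev[1] → lint at main[3]=dev[4] → rm-legacy at main[5]=dev[7] — 3 commits in the same relative order in both. dp[10][7] = 3 confirms this is the maximum.

3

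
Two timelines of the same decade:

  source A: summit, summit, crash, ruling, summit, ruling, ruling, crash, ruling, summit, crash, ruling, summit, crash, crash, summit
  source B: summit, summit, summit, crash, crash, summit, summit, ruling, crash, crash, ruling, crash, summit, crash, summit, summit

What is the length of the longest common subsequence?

11

One common subsequence of length 11: summit [1,2]; then summit [2,3]; then crash [3,5]; then summit [5,7]; then ruling [6,8]; then ruling [7,11]; then crash [8,12]; then summit [10,13]; then crash [11,14]; then summit [13,15]; then summit [16,16]. Since dp[16][16] = 11, nothing longer is possible.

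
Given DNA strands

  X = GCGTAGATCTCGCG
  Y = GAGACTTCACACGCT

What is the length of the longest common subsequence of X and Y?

9

Match G (X #3, Y #1), A (X #5, Y #2), G (X #6, Y #3), A (X #7, Y #4), T (X #8, Y #7), C (X #9, Y #10), C (X #11, Y #12), G (X #12, Y #13), C (X #13, Y #14) — 9 bases in the same relative order in both. Since dp[14][15] = 9, nothing longer is possible.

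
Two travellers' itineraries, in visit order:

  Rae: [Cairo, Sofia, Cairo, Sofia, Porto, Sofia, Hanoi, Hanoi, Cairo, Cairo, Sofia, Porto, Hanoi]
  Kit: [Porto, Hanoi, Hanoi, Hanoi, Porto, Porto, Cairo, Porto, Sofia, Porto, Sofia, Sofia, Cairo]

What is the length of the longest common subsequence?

6

Taking Porto [5,1], Hanoi [7,3], Hanoi [8,4], Cairo [9,7], Sofia [11,9], Porto [12,10] gives a common subsequence of length 6. The LCS DP gives dp[13][13] = 6, so this is optimal.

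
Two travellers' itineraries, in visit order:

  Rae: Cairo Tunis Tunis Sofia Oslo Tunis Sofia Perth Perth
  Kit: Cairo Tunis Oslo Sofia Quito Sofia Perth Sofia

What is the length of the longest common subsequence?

5

Taking Cairo at Rae[1]=Kit[1]; then Tunis at Rae[2]=Kit[2]; then Sofia at Rae[4]=Kit[4]; then Sofia at Rae[7]=Kit[6]; then Perth at Rae[8]=Kit[7] gives a common subsequence of length 5. dp[9][8] = 5 confirms this is the maximum.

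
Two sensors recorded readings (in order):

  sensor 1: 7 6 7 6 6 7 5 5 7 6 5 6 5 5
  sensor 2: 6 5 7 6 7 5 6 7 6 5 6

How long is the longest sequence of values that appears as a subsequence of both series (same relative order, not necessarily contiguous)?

One common subsequence of length 9: 6 (sensor 1 #2, sensor 2 #1) → 7 (sensor 1 #3, sensor 2 #3) → 6 (sensor 1 #5, sensor 2 #4) → 7 (sensor 1 #6, sensor 2 #5) → 5 (sensor 1 #7, sensor 2 #6) → 7 (sensor 1 #9, sensor 2 #8) → 6 (sensor 1 #10, sensor 2 #9) → 5 (sensor 1 #11, sensor 2 #10) → 6 (sensor 1 #12, sensor 2 #11), and the DP table's final entry dp[14][11] is also 9, so no common subsequence is longer.

9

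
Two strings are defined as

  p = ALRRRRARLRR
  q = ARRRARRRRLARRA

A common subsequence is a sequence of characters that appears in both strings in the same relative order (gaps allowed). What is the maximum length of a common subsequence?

One common subsequence of length 9: A [1,1]; then R [3,4]; then R [4,6]; then R [5,7]; then R [6,8]; then R [8,9]; then L [9,10]; then R [10,12]; then R [11,13]. Since dp[11][14] = 9, nothing longer is possible.

9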